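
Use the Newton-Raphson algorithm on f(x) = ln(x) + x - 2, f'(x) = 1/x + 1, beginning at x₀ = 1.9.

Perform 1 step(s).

f(x) = ln(x) + x - 2
f'(x) = 1/x + 1
x₀ = 1.9

Newton-Raphson formula: x_{n+1} = x_n - f(x_n)/f'(x_n)

Iteration 1:
  f(1.900000) = 0.541854
  f'(1.900000) = 1.526316
  x_1 = 1.900000 - 0.541854/1.526316 = 1.544992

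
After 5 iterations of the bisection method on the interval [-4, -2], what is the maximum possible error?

Bisection error bound: |error| ≤ (b-a)/2^n
|error| ≤ (-2 - (-4))/2^5 = 2/2^5
|error| ≤ 0.0625000000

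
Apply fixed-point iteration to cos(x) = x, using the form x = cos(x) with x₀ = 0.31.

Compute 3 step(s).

Equation: cos(x) = x
Fixed-point form: x = cos(x)
x₀ = 0.31

x_1 = g(0.310000) = 0.952334
x_2 = g(0.952334) = 0.579783
x_3 = g(0.579783) = 0.836581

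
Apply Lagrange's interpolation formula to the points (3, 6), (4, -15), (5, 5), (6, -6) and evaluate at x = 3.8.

Lagrange interpolation formula:
P(x) = Σ yᵢ × Lᵢ(x)
where Lᵢ(x) = Π_{j≠i} (x - xⱼ)/(xᵢ - xⱼ)

L_0(3.8) = (3.8 - 4)/(3 - 4) × (3.8 - 5)/(3 - 5) × (3.8 - 6)/(3 - 6) = 0.088000
L_1(3.8) = (3.8 - 3)/(4 - 3) × (3.8 - 5)/(4 - 5) × (3.8 - 6)/(4 - 6) = 1.056000
L_2(3.8) = (3.8 - 3)/(5 - 3) × (3.8 - 4)/(5 - 4) × (3.8 - 6)/(5 - 6) = -0.176000
L_3(3.8) = (3.8 - 3)/(6 - 3) × (3.8 - 4)/(6 - 4) × (3.8 - 5)/(6 - 5) = 0.032000

P(3.8) = 6×L_0(3.8) + (-15)×L_1(3.8) + 5×L_2(3.8) + (-6)×L_3(3.8)
P(3.8) = -16.384000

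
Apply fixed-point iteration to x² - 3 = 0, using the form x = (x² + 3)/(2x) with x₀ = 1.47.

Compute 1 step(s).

Equation: x² - 3 = 0
Fixed-point form: x = (x² + 3)/(2x)
x₀ = 1.47

x_1 = g(1.470000) = 1.755408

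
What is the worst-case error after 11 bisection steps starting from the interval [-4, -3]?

Bisection error bound: |error| ≤ (b-a)/2^n
|error| ≤ (-3 - (-4))/2^11 = 1/2^11
|error| ≤ 0.0004882812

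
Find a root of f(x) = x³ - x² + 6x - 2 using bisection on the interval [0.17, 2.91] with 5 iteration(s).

f(x) = x³ - x² + 6x - 2
Initial interval: [0.17, 2.91]

Iteration 1:
  c_1 = (0.170000 + 2.910000)/2 = 1.540000
  f(c_1) = f(1.540000) = 8.520664
  f(a) × f(c) < 0, new interval: [0.170000, 1.540000]
Iteration 2:
  c_2 = (0.170000 + 1.540000)/2 = 0.855000
  f(c_2) = f(0.855000) = 3.024001
  f(a) × f(c) < 0, new interval: [0.170000, 0.855000]
Iteration 3:
  c_3 = (0.170000 + 0.855000)/2 = 0.512500
  f(c_3) = f(0.512500) = 0.946955
  f(a) × f(c) < 0, new interval: [0.170000, 0.512500]
Iteration 4:
  c_4 = (0.170000 + 0.512500)/2 = 0.341250
  f(c_4) = f(0.341250) = -0.029212
  f(a) × f(c) ≥ 0, new interval: [0.341250, 0.512500]
Iteration 5:
  c_5 = (0.341250 + 0.512500)/2 = 0.426875
  f(c_5) = f(0.426875) = 0.456814
  f(a) × f(c) < 0, new interval: [0.341250, 0.426875]

After 5 iteration(s), the approximation is c_5 = 0.426875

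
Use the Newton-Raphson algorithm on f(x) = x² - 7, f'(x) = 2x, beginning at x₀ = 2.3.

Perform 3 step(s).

f(x) = x² - 7
f'(x) = 2x
x₀ = 2.3

Newton-Raphson formula: x_{n+1} = x_n - f(x_n)/f'(x_n)

Iteration 1:
  f(2.300000) = -1.710000
  f'(2.300000) = 4.600000
  x_1 = 2.300000 - (-1.710000)/4.600000 = 2.671739
Iteration 2:
  f(2.671739) = 0.138190
  f'(2.671739) = 5.343478
  x_2 = 2.671739 - 0.138190/5.343478 = 2.645878
Iteration 3:
  f(2.645878) = 0.000669
  f'(2.645878) = 5.291755
  x_3 = 2.645878 - 0.000669/5.291755 = 2.645751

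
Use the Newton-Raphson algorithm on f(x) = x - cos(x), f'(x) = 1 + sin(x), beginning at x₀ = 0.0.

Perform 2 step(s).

f(x) = x - cos(x)
f'(x) = 1 + sin(x)
x₀ = 0.0

Newton-Raphson formula: x_{n+1} = x_n - f(x_n)/f'(x_n)

Iteration 1:
  f(0.000000) = -1.000000
  f'(0.000000) = 1.000000
  x_1 = 0.000000 - (-1.000000)/1.000000 = 1.000000
Iteration 2:
  f(1.000000) = 0.459698
  f'(1.000000) = 1.841471
  x_2 = 1.000000 - 0.459698/1.841471 = 0.750364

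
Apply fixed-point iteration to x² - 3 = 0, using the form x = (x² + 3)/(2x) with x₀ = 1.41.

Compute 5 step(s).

Equation: x² - 3 = 0
Fixed-point form: x = (x² + 3)/(2x)
x₀ = 1.41

x_1 = g(1.410000) = 1.768830
x_2 = g(1.768830) = 1.732433
x_3 = g(1.732433) = 1.732051
x_4 = g(1.732051) = 1.732051
x_5 = g(1.732051) = 1.732051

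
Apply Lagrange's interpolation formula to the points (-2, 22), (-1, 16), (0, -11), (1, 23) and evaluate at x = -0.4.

Lagrange interpolation formula:
P(x) = Σ yᵢ × Lᵢ(x)
where Lᵢ(x) = Π_{j≠i} (x - xⱼ)/(xᵢ - xⱼ)

L_0(-0.4) = (-0.4 - (-1))/(-2 - (-1)) × (-0.4 - 0)/(-2 - 0) × (-0.4 - 1)/(-2 - 1) = -0.056000
L_1(-0.4) = (-0.4 - (-2))/(-1 - (-2)) × (-0.4 - 0)/(-1 - 0) × (-0.4 - 1)/(-1 - 1) = 0.448000
L_2(-0.4) = (-0.4 - (-2))/(0 - (-2)) × (-0.4 - (-1))/(0 - (-1)) × (-0.4 - 1)/(0 - 1) = 0.672000
L_3(-0.4) = (-0.4 - (-2))/(1 - (-2)) × (-0.4 - (-1))/(1 - (-1)) × (-0.4 - 0)/(1 - 0) = -0.064000

P(-0.4) = 22×L_0(-0.4) + 16×L_1(-0.4) + (-11)×L_2(-0.4) + 23×L_3(-0.4)
P(-0.4) = -2.928000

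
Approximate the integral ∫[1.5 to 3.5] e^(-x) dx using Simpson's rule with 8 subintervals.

f(x) = e^(-x)
a = 1.5, b = 3.5, n = 8
h = (b - a)/n = 0.250000

Simpson's rule: (h/3)[f(x₀) + 4f(x₁) + 2f(x₂) + ... + f(xₙ)]

x_0 = 1.5000, f(x_0) = 0.223130, coefficient = 1
x_1 = 1.7500, f(x_1) = 0.173774, coefficient = 4
x_2 = 2.0000, f(x_2) = 0.135335, coefficient = 2
x_3 = 2.2500, f(x_3) = 0.105399, coefficient = 4
x_4 = 2.5000, f(x_4) = 0.082085, coefficient = 2
x_5 = 2.7500, f(x_5) = 0.063928, coefficient = 4
x_6 = 3.0000, f(x_6) = 0.049787, coefficient = 2
x_7 = 3.2500, f(x_7) = 0.038774, coefficient = 4
x_8 = 3.5000, f(x_8) = 0.030197, coefficient = 1

I ≈ (0.250000/3) × 2.315243 = 0.192937
Exact value: 0.192933
Error: 0.000004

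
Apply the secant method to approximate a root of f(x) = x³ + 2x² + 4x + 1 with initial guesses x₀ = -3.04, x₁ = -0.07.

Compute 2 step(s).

f(x) = x³ + 2x² + 4x + 1
x₀ = -3.04, x₁ = -0.07

Secant formula: x_{n+1} = x_n - f(x_n)(x_n - x_{n-1})/(f(x_n) - f(x_{n-1}))

Iteration 1:
  f(-3.040000) = -20.771264
  f(-0.070000) = 0.729457
  x_2 = -0.070000 - 0.729457×(-0.070000 - (-3.040000))/(0.729457 - (-20.771264))
       = -0.170763
Iteration 2:
  f(-0.070000) = 0.729457
  f(-0.170763) = 0.370287
  x_3 = -0.170763 - 0.370287×(-0.170763 - (-0.070000))/(0.370287 - 0.729457)
       = -0.274646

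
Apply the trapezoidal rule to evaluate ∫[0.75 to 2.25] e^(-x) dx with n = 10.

f(x) = e^(-x)
a = 0.75, b = 2.25, n = 10
h = (b - a)/n = 0.150000

Trapezoidal rule: (h/2)[f(x₀) + 2f(x₁) + 2f(x₂) + ... + f(xₙ)]

x_0 = 0.7500, f(x_0) = 0.472367, coefficient = 1
x_1 = 0.9000, f(x_1) = 0.406570, coefficient = 2
x_2 = 1.0500, f(x_2) = 0.349938, coefficient = 2
x_3 = 1.2000, f(x_3) = 0.301194, coefficient = 2
x_4 = 1.3500, f(x_4) = 0.259240, coefficient = 2
x_5 = 1.5000, f(x_5) = 0.223130, coefficient = 2
x_6 = 1.6500, f(x_6) = 0.192050, coefficient = 2
x_7 = 1.8000, f(x_7) = 0.165299, coefficient = 2
x_8 = 1.9500, f(x_8) = 0.142274, coefficient = 2
x_9 = 2.1000, f(x_9) = 0.122456, coefficient = 2
x_10 = 2.2500, f(x_10) = 0.105399, coefficient = 1

I ≈ (0.150000/2) × 4.902068 = 0.367655
Exact value: 0.366967
Error: 0.000688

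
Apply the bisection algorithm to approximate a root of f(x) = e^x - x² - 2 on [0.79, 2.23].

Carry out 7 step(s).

f(x) = e^x - x² - 2
Initial interval: [0.79, 2.23]

Iteration 1:
  c_1 = (0.790000 + 2.230000)/2 = 1.510000
  f(c_1) = f(1.510000) = 0.246631
  f(a) × f(c) < 0, new interval: [0.790000, 1.510000]
Iteration 2:
  c_2 = (0.790000 + 1.510000)/2 = 1.150000
  f(c_2) = f(1.150000) = -0.164307
  f(a) × f(c) ≥ 0, new interval: [1.150000, 1.510000]
Iteration 3:
  c_3 = (1.150000 + 1.510000)/2 = 1.330000
  f(c_3) = f(1.330000) = 0.012143
  f(a) × f(c) < 0, new interval: [1.150000, 1.330000]
Iteration 4:
  c_4 = (1.150000 + 1.330000)/2 = 1.240000
  f(c_4) = f(1.240000) = -0.081987
  f(a) × f(c) ≥ 0, new interval: [1.240000, 1.330000]
Iteration 5:
  c_5 = (1.240000 + 1.330000)/2 = 1.285000
  f(c_5) = f(1.285000) = -0.036557
  f(a) × f(c) ≥ 0, new interval: [1.285000, 1.330000]
Iteration 6:
  c_6 = (1.285000 + 1.330000)/2 = 1.307500
  f(c_6) = f(1.307500) = -0.012636
  f(a) × f(c) ≥ 0, new interval: [1.307500, 1.330000]
Iteration 7:
  c_7 = (1.307500 + 1.330000)/2 = 1.318750
  f(c_7) = f(1.318750) = -0.000357
  f(a) × f(c) ≥ 0, new interval: [1.318750, 1.330000]

After 7 iteration(s), the approximation is c_7 = 1.318750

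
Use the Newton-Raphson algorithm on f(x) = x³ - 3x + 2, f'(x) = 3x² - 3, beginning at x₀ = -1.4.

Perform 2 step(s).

f(x) = x³ - 3x + 2
f'(x) = 3x² - 3
x₀ = -1.4

Newton-Raphson formula: x_{n+1} = x_n - f(x_n)/f'(x_n)

Iteration 1:
  f(-1.400000) = 3.456000
  f'(-1.400000) = 2.880000
  x_1 = -1.400000 - 3.456000/2.880000 = -2.600000
Iteration 2:
  f(-2.600000) = -7.776000
  f'(-2.600000) = 17.280000
  x_2 = -2.600000 - (-7.776000)/17.280000 = -2.150000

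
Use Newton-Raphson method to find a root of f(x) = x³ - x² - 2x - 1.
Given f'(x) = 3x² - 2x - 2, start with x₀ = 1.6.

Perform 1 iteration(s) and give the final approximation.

f(x) = x³ - x² - 2x - 1
f'(x) = 3x² - 2x - 2
x₀ = 1.6

Newton-Raphson formula: x_{n+1} = x_n - f(x_n)/f'(x_n)

Iteration 1:
  f(1.600000) = -2.664000
  f'(1.600000) = 2.480000
  x_1 = 1.600000 - (-2.664000)/2.480000 = 2.674194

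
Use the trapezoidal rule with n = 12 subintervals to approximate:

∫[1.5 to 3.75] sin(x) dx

f(x) = sin(x)
a = 1.5, b = 3.75, n = 12
h = (b - a)/n = 0.187500

Trapezoidal rule: (h/2)[f(x₀) + 2f(x₁) + 2f(x₂) + ... + f(xₙ)]

x_0 = 1.5000, f(x_0) = 0.997495, coefficient = 1
x_1 = 1.6875, f(x_1) = 0.993198, coefficient = 2
x_2 = 1.8750, f(x_2) = 0.954086, coefficient = 2
x_3 = 2.0625, f(x_3) = 0.881530, coefficient = 2
x_4 = 2.2500, f(x_4) = 0.778073, coefficient = 2
x_5 = 2.4375, f(x_5) = 0.647343, coefficient = 2
x_6 = 2.6250, f(x_6) = 0.493920, coefficient = 2
x_7 = 2.8125, f(x_7) = 0.323185, coefficient = 2
x_8 = 3.0000, f(x_8) = 0.141120, coefficient = 2
x_9 = 3.1875, f(x_9) = -0.045891, coefficient = 2
x_10 = 3.3750, f(x_10) = -0.231294, coefficient = 2
x_11 = 3.5625, f(x_11) = -0.408589, coefficient = 2
x_12 = 3.7500, f(x_12) = -0.571561, coefficient = 1

I ≈ (0.187500/2) × 9.479294 = 0.888684
Exact value: 0.891297
Error: 0.002613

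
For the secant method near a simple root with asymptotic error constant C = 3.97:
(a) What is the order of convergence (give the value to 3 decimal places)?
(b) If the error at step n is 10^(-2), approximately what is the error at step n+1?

(a) Secant method has superlinear convergence with order φ = (1+√5)/2 ≈ 1.618.
    This means |e_{n+1}| ≈ C|e_n|^1.618.

(b) With |e_n| = 10^(-2) and C = 3.97:
    |e_{n+1}| ≈ 3.97 × (10^(-2))^1.618 = 3.97 × 10^(-3.24)

(a) ≈ 1.618 (golden ratio); (b) |e_{n+1}| ≈ 2.305e-03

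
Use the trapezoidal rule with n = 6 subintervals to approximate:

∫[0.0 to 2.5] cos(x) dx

f(x) = cos(x)
a = 0.0, b = 2.5, n = 6
h = (b - a)/n = 0.416667

Trapezoidal rule: (h/2)[f(x₀) + 2f(x₁) + 2f(x₂) + ... + f(xₙ)]

x_0 = 0.0000, f(x_0) = 1.000000, coefficient = 1
x_1 = 0.4167, f(x_1) = 0.914443, coefficient = 2
x_2 = 0.8333, f(x_2) = 0.672412, coefficient = 2
x_3 = 1.2500, f(x_3) = 0.315322, coefficient = 2
x_4 = 1.6667, f(x_4) = -0.095724, coefficient = 2
x_5 = 2.0833, f(x_5) = -0.490390, coefficient = 2
x_6 = 2.5000, f(x_6) = -0.801144, coefficient = 1

I ≈ (0.416667/2) × 2.830985 = 0.589789
Exact value: 0.598472
Error: 0.008684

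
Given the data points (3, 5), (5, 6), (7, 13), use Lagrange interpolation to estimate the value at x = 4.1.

Lagrange interpolation formula:
P(x) = Σ yᵢ × Lᵢ(x)
where Lᵢ(x) = Π_{j≠i} (x - xⱼ)/(xᵢ - xⱼ)

L_0(4.1) = (4.1 - 5)/(3 - 5) × (4.1 - 7)/(3 - 7) = 0.326250
L_1(4.1) = (4.1 - 3)/(5 - 3) × (4.1 - 7)/(5 - 7) = 0.797500
L_2(4.1) = (4.1 - 3)/(7 - 3) × (4.1 - 5)/(7 - 5) = -0.123750

P(4.1) = 5×L_0(4.1) + 6×L_1(4.1) + 13×L_2(4.1)
P(4.1) = 4.807500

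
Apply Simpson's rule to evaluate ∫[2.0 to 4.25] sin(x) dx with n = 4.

f(x) = sin(x)
a = 2.0, b = 4.25, n = 4
h = (b - a)/n = 0.562500

Simpson's rule: (h/3)[f(x₀) + 4f(x₁) + 2f(x₂) + ... + f(xₙ)]

x_0 = 2.0000, f(x_0) = 0.909297, coefficient = 1
x_1 = 2.5625, f(x_1) = 0.547265, coefficient = 4
x_2 = 3.1250, f(x_2) = 0.016592, coefficient = 2
x_3 = 3.6875, f(x_3) = -0.519194, coefficient = 4
x_4 = 4.2500, f(x_4) = -0.894989, coefficient = 1

I ≈ (0.562500/3) × 0.159776 = 0.029958
Exact value: 0.029941
Error: 0.000017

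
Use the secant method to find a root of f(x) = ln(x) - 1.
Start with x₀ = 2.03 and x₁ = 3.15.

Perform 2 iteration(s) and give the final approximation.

f(x) = ln(x) - 1
x₀ = 2.03, x₁ = 3.15

Secant formula: x_{n+1} = x_n - f(x_n)(x_n - x_{n-1})/(f(x_n) - f(x_{n-1}))

Iteration 1:
  f(2.030000) = -0.291964
  f(3.150000) = 0.147402
  x_2 = 3.150000 - 0.147402×(3.150000 - 2.030000)/(0.147402 - (-0.291964))
       = 2.774253
Iteration 2:
  f(3.150000) = 0.147402
  f(2.774253) = 0.020381
  x_3 = 2.774253 - 0.020381×(2.774253 - 3.150000)/(0.020381 - 0.147402)
       = 2.713961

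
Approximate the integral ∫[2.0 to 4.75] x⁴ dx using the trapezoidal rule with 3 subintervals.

f(x) = x⁴
a = 2.0, b = 4.75, n = 3
h = (b - a)/n = 0.916667

Trapezoidal rule: (h/2)[f(x₀) + 2f(x₁) + 2f(x₂) + ... + f(xₙ)]

x_0 = 2.0000, f(x_0) = 16.000000, coefficient = 1
x_1 = 2.9167, f(x_1) = 72.368104, coefficient = 2
x_2 = 3.8333, f(x_2) = 215.926698, coefficient = 2
x_3 = 4.7500, f(x_3) = 509.066406, coefficient = 1

I ≈ (0.916667/2) × 1101.656009 = 504.925671
Exact value: 477.213086
Error: 27.712585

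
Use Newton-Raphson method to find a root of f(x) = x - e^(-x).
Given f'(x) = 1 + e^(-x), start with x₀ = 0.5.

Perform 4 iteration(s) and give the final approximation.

f(x) = x - e^(-x)
f'(x) = 1 + e^(-x)
x₀ = 0.5

Newton-Raphson formula: x_{n+1} = x_n - f(x_n)/f'(x_n)

Iteration 1:
  f(0.500000) = -0.106531
  f'(0.500000) = 1.606531
  x_1 = 0.500000 - (-0.106531)/1.606531 = 0.566311
Iteration 2:
  f(0.566311) = -0.001305
  f'(0.566311) = 1.567616
  x_2 = 0.566311 - (-0.001305)/1.567616 = 0.567143
Iteration 3:
  f(0.567143) = 0.000000
  f'(0.567143) = 1.567143
  x_3 = 0.567143 - 0.000000/1.567143 = 0.567143
Iteration 4:
  f(0.567143) = 0.000000
  f'(0.567143) = 1.567143
  x_4 = 0.567143 - 0.000000/1.567143 = 0.567143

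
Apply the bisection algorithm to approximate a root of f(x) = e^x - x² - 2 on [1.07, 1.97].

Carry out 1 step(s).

f(x) = e^x - x² - 2
Initial interval: [1.07, 1.97]

Iteration 1:
  c_1 = (1.070000 + 1.970000)/2 = 1.520000
  f(c_1) = f(1.520000) = 0.261825
  f(a) × f(c) < 0, new interval: [1.070000, 1.520000]

After 1 iteration(s), the approximation is c_1 = 1.520000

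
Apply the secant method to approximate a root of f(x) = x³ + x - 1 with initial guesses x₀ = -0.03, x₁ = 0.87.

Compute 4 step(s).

f(x) = x³ + x - 1
x₀ = -0.03, x₁ = 0.87

Secant formula: x_{n+1} = x_n - f(x_n)(x_n - x_{n-1})/(f(x_n) - f(x_{n-1}))

Iteration 1:
  f(-0.030000) = -1.030027
  f(0.870000) = 0.528503
  x_2 = 0.870000 - 0.528503×(0.870000 - (-0.030000))/(0.528503 - (-1.030027))
       = 0.564807
Iteration 2:
  f(0.870000) = 0.528503
  f(0.564807) = -0.255016
  x_3 = 0.564807 - (-0.255016)×(0.564807 - 0.870000)/(-0.255016 - 0.528503)
       = 0.664140
Iteration 3:
  f(0.564807) = -0.255016
  f(0.664140) = -0.042921
  x_4 = 0.664140 - (-0.042921)×(0.664140 - 0.564807)/(-0.042921 - (-0.255016))
       = 0.684241
Iteration 4:
  f(0.664140) = -0.042921
  f(0.684241) = 0.004593
  x_5 = 0.684241 - 0.004593×(0.684241 - 0.664140)/(0.004593 - (-0.042921))
       = 0.682298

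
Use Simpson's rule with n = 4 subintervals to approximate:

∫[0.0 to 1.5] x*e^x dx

f(x) = x*e^x
a = 0.0, b = 1.5, n = 4
h = (b - a)/n = 0.375000

Simpson's rule: (h/3)[f(x₀) + 4f(x₁) + 2f(x₂) + ... + f(xₙ)]

x_0 = 0.0000, f(x_0) = 0.000000, coefficient = 1
x_1 = 0.3750, f(x_1) = 0.545622, coefficient = 4
x_2 = 0.7500, f(x_2) = 1.587750, coefficient = 2
x_3 = 1.1250, f(x_3) = 3.465244, coefficient = 4
x_4 = 1.5000, f(x_4) = 6.722534, coefficient = 1

I ≈ (0.375000/3) × 25.941497 = 3.242687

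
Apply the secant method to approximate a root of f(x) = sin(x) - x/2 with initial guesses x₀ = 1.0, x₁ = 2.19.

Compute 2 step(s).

f(x) = sin(x) - x/2
x₀ = 1.0, x₁ = 2.19

Secant formula: x_{n+1} = x_n - f(x_n)(x_n - x_{n-1})/(f(x_n) - f(x_{n-1}))

Iteration 1:
  f(1.000000) = 0.341471
  f(2.190000) = -0.280659
  x_2 = 2.190000 - (-0.280659)×(2.190000 - 1.000000)/(-0.280659 - 0.341471)
       = 1.653160
Iteration 2:
  f(2.190000) = -0.280659
  f(1.653160) = 0.170030
  x_3 = 1.653160 - 0.170030×(1.653160 - 2.190000)/(0.170030 - (-0.280659))
       = 1.855692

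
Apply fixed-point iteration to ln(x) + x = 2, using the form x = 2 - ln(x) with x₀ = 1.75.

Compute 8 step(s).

Equation: ln(x) + x = 2
Fixed-point form: x = 2 - ln(x)
x₀ = 1.75

x_1 = g(1.750000) = 1.440384
x_2 = g(1.440384) = 1.635090
x_3 = g(1.635090) = 1.508302
x_4 = g(1.508302) = 1.589015
x_5 = g(1.589015) = 1.536885
x_6 = g(1.536885) = 1.570242
x_7 = g(1.570242) = 1.548770
x_8 = g(1.548770) = 1.562539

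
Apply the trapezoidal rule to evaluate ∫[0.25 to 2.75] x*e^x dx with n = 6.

f(x) = x*e^x
a = 0.25, b = 2.75, n = 6
h = (b - a)/n = 0.416667

Trapezoidal rule: (h/2)[f(x₀) + 2f(x₁) + 2f(x₂) + ... + f(xₙ)]

x_0 = 0.2500, f(x_0) = 0.321006, coefficient = 1
x_1 = 0.6667, f(x_1) = 1.298489, coefficient = 2
x_2 = 1.0833, f(x_2) = 3.200721, coefficient = 2
x_3 = 1.5000, f(x_3) = 6.722534, coefficient = 2
x_4 = 1.9167, f(x_4) = 13.029998, coefficient = 2
x_5 = 2.3333, f(x_5) = 24.061937, coefficient = 2
x_6 = 2.7500, f(x_6) = 43.017238, coefficient = 1

I ≈ (0.416667/2) × 139.965600 = 29.159500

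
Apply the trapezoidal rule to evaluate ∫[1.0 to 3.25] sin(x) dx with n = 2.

f(x) = sin(x)
a = 1.0, b = 3.25, n = 2
h = (b - a)/n = 1.125000

Trapezoidal rule: (h/2)[f(x₀) + 2f(x₁) + 2f(x₂) + ... + f(xₙ)]

x_0 = 1.0000, f(x_0) = 0.841471, coefficient = 1
x_1 = 2.1250, f(x_1) = 0.850320, coefficient = 2
x_2 = 3.2500, f(x_2) = -0.108195, coefficient = 1

I ≈ (1.125000/2) × 2.433915 = 1.369077
Exact value: 1.534432
Error: 0.165355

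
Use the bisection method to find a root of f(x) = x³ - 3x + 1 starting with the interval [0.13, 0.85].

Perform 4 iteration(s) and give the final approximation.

f(x) = x³ - 3x + 1
Initial interval: [0.13, 0.85]

Iteration 1:
  c_1 = (0.130000 + 0.850000)/2 = 0.490000
  f(c_1) = f(0.490000) = -0.352351
  f(a) × f(c) < 0, new interval: [0.130000, 0.490000]
Iteration 2:
  c_2 = (0.130000 + 0.490000)/2 = 0.310000
  f(c_2) = f(0.310000) = 0.099791
  f(a) × f(c) ≥ 0, new interval: [0.310000, 0.490000]
Iteration 3:
  c_3 = (0.310000 + 0.490000)/2 = 0.400000
  f(c_3) = f(0.400000) = -0.136000
  f(a) × f(c) < 0, new interval: [0.310000, 0.400000]
Iteration 4:
  c_4 = (0.310000 + 0.400000)/2 = 0.355000
  f(c_4) = f(0.355000) = -0.020261
  f(a) × f(c) < 0, new interval: [0.310000, 0.355000]

After 4 iteration(s), the approximation is c_4 = 0.355000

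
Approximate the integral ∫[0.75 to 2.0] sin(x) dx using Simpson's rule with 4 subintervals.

f(x) = sin(x)
a = 0.75, b = 2.0, n = 4
h = (b - a)/n = 0.312500

Simpson's rule: (h/3)[f(x₀) + 4f(x₁) + 2f(x₂) + ... + f(xₙ)]

x_0 = 0.7500, f(x_0) = 0.681639, coefficient = 1
x_1 = 1.0625, f(x_1) = 0.873575, coefficient = 4
x_2 = 1.3750, f(x_2) = 0.980893, coefficient = 2
x_3 = 1.6875, f(x_3) = 0.993198, coefficient = 4
x_4 = 2.0000, f(x_4) = 0.909297, coefficient = 1

I ≈ (0.312500/3) × 11.019813 = 1.147897
Exact value: 1.147836
Error: 0.000062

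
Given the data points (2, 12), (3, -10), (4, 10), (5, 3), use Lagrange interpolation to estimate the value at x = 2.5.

Lagrange interpolation formula:
P(x) = Σ yᵢ × Lᵢ(x)
where Lᵢ(x) = Π_{j≠i} (x - xⱼ)/(xᵢ - xⱼ)

L_0(2.5) = (2.5 - 3)/(2 - 3) × (2.5 - 4)/(2 - 4) × (2.5 - 5)/(2 - 5) = 0.312500
L_1(2.5) = (2.5 - 2)/(3 - 2) × (2.5 - 4)/(3 - 4) × (2.5 - 5)/(3 - 5) = 0.937500
L_2(2.5) = (2.5 - 2)/(4 - 2) × (2.5 - 3)/(4 - 3) × (2.5 - 5)/(4 - 5) = -0.312500
L_3(2.5) = (2.5 - 2)/(5 - 2) × (2.5 - 3)/(5 - 3) × (2.5 - 4)/(5 - 4) = 0.062500

P(2.5) = 12×L_0(2.5) + (-10)×L_1(2.5) + 10×L_2(2.5) + 3×L_3(2.5)
P(2.5) = -8.562500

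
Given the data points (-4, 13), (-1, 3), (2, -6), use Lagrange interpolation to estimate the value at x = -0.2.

Lagrange interpolation formula:
P(x) = Σ yᵢ × Lᵢ(x)
where Lᵢ(x) = Π_{j≠i} (x - xⱼ)/(xᵢ - xⱼ)

L_0(-0.2) = (-0.2 - (-1))/(-4 - (-1)) × (-0.2 - 2)/(-4 - 2) = -0.097778
L_1(-0.2) = (-0.2 - (-4))/(-1 - (-4)) × (-0.2 - 2)/(-1 - 2) = 0.928889
L_2(-0.2) = (-0.2 - (-4))/(2 - (-4)) × (-0.2 - (-1))/(2 - (-1)) = 0.168889

P(-0.2) = 13×L_0(-0.2) + 3×L_1(-0.2) + (-6)×L_2(-0.2)
P(-0.2) = 0.502222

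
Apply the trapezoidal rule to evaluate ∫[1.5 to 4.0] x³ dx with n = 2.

f(x) = x³
a = 1.5, b = 4.0, n = 2
h = (b - a)/n = 1.250000

Trapezoidal rule: (h/2)[f(x₀) + 2f(x₁) + 2f(x₂) + ... + f(xₙ)]

x_0 = 1.5000, f(x_0) = 3.375000, coefficient = 1
x_1 = 2.7500, f(x_1) = 20.796875, coefficient = 2
x_2 = 4.0000, f(x_2) = 64.000000, coefficient = 1

I ≈ (1.250000/2) × 108.968750 = 68.105469
Exact value: 62.734375
Error: 5.371094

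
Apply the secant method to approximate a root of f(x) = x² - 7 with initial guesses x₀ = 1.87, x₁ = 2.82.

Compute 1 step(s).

f(x) = x² - 7
x₀ = 1.87, x₁ = 2.82

Secant formula: x_{n+1} = x_n - f(x_n)(x_n - x_{n-1})/(f(x_n) - f(x_{n-1}))

Iteration 1:
  f(1.870000) = -3.503100
  f(2.820000) = 0.952400
  x_2 = 2.820000 - 0.952400×(2.820000 - 1.870000)/(0.952400 - (-3.503100))
       = 2.616930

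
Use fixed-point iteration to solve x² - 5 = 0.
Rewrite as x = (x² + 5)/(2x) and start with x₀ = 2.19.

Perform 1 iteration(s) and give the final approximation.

Equation: x² - 5 = 0
Fixed-point form: x = (x² + 5)/(2x)
x₀ = 2.19

x_1 = g(2.190000) = 2.236553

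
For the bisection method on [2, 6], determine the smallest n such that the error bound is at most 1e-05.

We need (b-a)/2^n ≤ 1e-05
(6 - 2)/2^n ≤ 1e-05
4/2^n ≤ 1e-05
2^n ≥ 400000
n ≥ log₂(400000) = 18.61
n ≥ 19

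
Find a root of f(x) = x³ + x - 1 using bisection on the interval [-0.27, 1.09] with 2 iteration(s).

f(x) = x³ + x - 1
Initial interval: [-0.27, 1.09]

Iteration 1:
  c_1 = (-0.270000 + 1.090000)/2 = 0.410000
  f(c_1) = f(0.410000) = -0.521079
  f(a) × f(c) ≥ 0, new interval: [0.410000, 1.090000]
Iteration 2:
  c_2 = (0.410000 + 1.090000)/2 = 0.750000
  f(c_2) = f(0.750000) = 0.171875
  f(a) × f(c) < 0, new interval: [0.410000, 0.750000]

After 2 iteration(s), the approximation is c_2 = 0.750000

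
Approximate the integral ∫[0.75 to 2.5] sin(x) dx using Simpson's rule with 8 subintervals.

f(x) = sin(x)
a = 0.75, b = 2.5, n = 8
h = (b - a)/n = 0.218750

Simpson's rule: (h/3)[f(x₀) + 4f(x₁) + 2f(x₂) + ... + f(xₙ)]

x_0 = 0.7500, f(x_0) = 0.681639, coefficient = 1
x_1 = 0.9688, f(x_1) = 0.824178, coefficient = 4
x_2 = 1.1875, f(x_2) = 0.927437, coefficient = 2
x_3 = 1.4062, f(x_3) = 0.986493, coefficient = 4
x_4 = 1.6250, f(x_4) = 0.998531, coefficient = 2
x_5 = 1.8438, f(x_5) = 0.962979, coefficient = 4
x_6 = 2.0625, f(x_6) = 0.881530, coefficient = 2
x_7 = 2.2812, f(x_7) = 0.758066, coefficient = 4
x_8 = 2.5000, f(x_8) = 0.598472, coefficient = 1

I ≈ (0.218750/3) × 21.021972 = 1.532852
Exact value: 1.532832
Error: 0.000020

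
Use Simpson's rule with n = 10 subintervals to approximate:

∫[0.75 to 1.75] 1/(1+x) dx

f(x) = 1/(1+x)
a = 0.75, b = 1.75, n = 10
h = (b - a)/n = 0.100000

Simpson's rule: (h/3)[f(x₀) + 4f(x₁) + 2f(x₂) + ... + f(xₙ)]

x_0 = 0.7500, f(x_0) = 0.571429, coefficient = 1
x_1 = 0.8500, f(x_1) = 0.540541, coefficient = 4
x_2 = 0.9500, f(x_2) = 0.512821, coefficient = 2
x_3 = 1.0500, f(x_3) = 0.487805, coefficient = 4
x_4 = 1.1500, f(x_4) = 0.465116, coefficient = 2
x_5 = 1.2500, f(x_5) = 0.444444, coefficient = 4
x_6 = 1.3500, f(x_6) = 0.425532, coefficient = 2
x_7 = 1.4500, f(x_7) = 0.408163, coefficient = 4
x_8 = 1.5500, f(x_8) = 0.392157, coefficient = 2
x_9 = 1.6500, f(x_9) = 0.377358, coefficient = 4
x_10 = 1.7500, f(x_10) = 0.363636, coefficient = 1

I ≈ (0.100000/3) × 13.559563 = 0.451985
Exact value: 0.451985
Error: 0.000000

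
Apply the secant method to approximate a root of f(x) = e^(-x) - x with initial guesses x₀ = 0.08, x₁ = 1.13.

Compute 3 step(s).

f(x) = e^(-x) - x
x₀ = 0.08, x₁ = 1.13

Secant formula: x_{n+1} = x_n - f(x_n)(x_n - x_{n-1})/(f(x_n) - f(x_{n-1}))

Iteration 1:
  f(0.080000) = 0.843116
  f(1.130000) = -0.806967
  x_2 = 1.130000 - (-0.806967)×(1.130000 - 0.080000)/(-0.806967 - 0.843116)
       = 0.616502
Iteration 2:
  f(1.130000) = -0.806967
  f(0.616502) = -0.076672
  x_3 = 0.616502 - (-0.076672)×(0.616502 - 1.130000)/(-0.076672 - (-0.806967))
       = 0.562591
Iteration 3:
  f(0.616502) = -0.076672
  f(0.562591) = 0.007141
  x_4 = 0.562591 - 0.007141×(0.562591 - 0.616502)/(0.007141 - (-0.076672))
       = 0.567184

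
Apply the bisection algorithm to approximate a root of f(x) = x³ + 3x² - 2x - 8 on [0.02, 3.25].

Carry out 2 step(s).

f(x) = x³ + 3x² - 2x - 8
Initial interval: [0.02, 3.25]

Iteration 1:
  c_1 = (0.020000 + 3.250000)/2 = 1.635000
  f(c_1) = f(1.635000) = 1.120398
  f(a) × f(c) < 0, new interval: [0.020000, 1.635000]
Iteration 2:
  c_2 = (0.020000 + 1.635000)/2 = 0.827500
  f(c_2) = f(0.827500) = -7.034095
  f(a) × f(c) ≥ 0, new interval: [0.827500, 1.635000]

After 2 iteration(s), the approximation is c_2 = 0.827500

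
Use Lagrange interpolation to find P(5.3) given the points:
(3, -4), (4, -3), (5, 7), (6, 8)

Lagrange interpolation formula:
P(x) = Σ yᵢ × Lᵢ(x)
where Lᵢ(x) = Π_{j≠i} (x - xⱼ)/(xᵢ - xⱼ)

L_0(5.3) = (5.3 - 4)/(3 - 4) × (5.3 - 5)/(3 - 5) × (5.3 - 6)/(3 - 6) = 0.045500
L_1(5.3) = (5.3 - 3)/(4 - 3) × (5.3 - 5)/(4 - 5) × (5.3 - 6)/(4 - 6) = -0.241500
L_2(5.3) = (5.3 - 3)/(5 - 3) × (5.3 - 4)/(5 - 4) × (5.3 - 6)/(5 - 6) = 1.046500
L_3(5.3) = (5.3 - 3)/(6 - 3) × (5.3 - 4)/(6 - 4) × (5.3 - 5)/(6 - 5) = 0.149500

P(5.3) = (-4)×L_0(5.3) + (-3)×L_1(5.3) + 7×L_2(5.3) + 8×L_3(5.3)
P(5.3) = 9.064000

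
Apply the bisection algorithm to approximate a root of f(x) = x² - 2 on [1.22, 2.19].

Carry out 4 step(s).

f(x) = x² - 2
Initial interval: [1.22, 2.19]

Iteration 1:
  c_1 = (1.220000 + 2.190000)/2 = 1.705000
  f(c_1) = f(1.705000) = 0.907025
  f(a) × f(c) < 0, new interval: [1.220000, 1.705000]
Iteration 2:
  c_2 = (1.220000 + 1.705000)/2 = 1.462500
  f(c_2) = f(1.462500) = 0.138906
  f(a) × f(c) < 0, new interval: [1.220000, 1.462500]
Iteration 3:
  c_3 = (1.220000 + 1.462500)/2 = 1.341250
  f(c_3) = f(1.341250) = -0.201048
  f(a) × f(c) ≥ 0, new interval: [1.341250, 1.462500]
Iteration 4:
  c_4 = (1.341250 + 1.462500)/2 = 1.401875
  f(c_4) = f(1.401875) = -0.034746
  f(a) × f(c) ≥ 0, new interval: [1.401875, 1.462500]

After 4 iteration(s), the approximation is c_4 = 1.401875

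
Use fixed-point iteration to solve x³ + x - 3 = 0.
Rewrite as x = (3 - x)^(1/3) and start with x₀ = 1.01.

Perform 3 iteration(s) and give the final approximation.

Equation: x³ + x - 3 = 0
Fixed-point form: x = (3 - x)^(1/3)
x₀ = 1.01

x_1 = g(1.010000) = 1.257818
x_2 = g(1.257818) = 1.203274
x_3 = g(1.203274) = 1.215702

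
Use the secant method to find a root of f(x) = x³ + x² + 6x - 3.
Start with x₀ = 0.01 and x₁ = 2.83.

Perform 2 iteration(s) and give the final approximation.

f(x) = x³ + x² + 6x - 3
x₀ = 0.01, x₁ = 2.83

Secant formula: x_{n+1} = x_n - f(x_n)(x_n - x_{n-1})/(f(x_n) - f(x_{n-1}))

Iteration 1:
  f(0.010000) = -2.939899
  f(2.830000) = 44.654087
  x_2 = 2.830000 - 44.654087×(2.830000 - 0.010000)/(44.654087 - (-2.939899))
       = 0.184192
Iteration 2:
  f(2.830000) = 44.654087
  f(0.184192) = -1.854669
  x_3 = 0.184192 - (-1.854669)×(0.184192 - 2.830000)/(-1.854669 - 44.654087)
       = 0.289702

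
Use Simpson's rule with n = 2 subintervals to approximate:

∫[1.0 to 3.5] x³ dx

f(x) = x³
a = 1.0, b = 3.5, n = 2
h = (b - a)/n = 1.250000

Simpson's rule: (h/3)[f(x₀) + 4f(x₁) + 2f(x₂) + ... + f(xₙ)]

x_0 = 1.0000, f(x_0) = 1.000000, coefficient = 1
x_1 = 2.2500, f(x_1) = 11.390625, coefficient = 4
x_2 = 3.5000, f(x_2) = 42.875000, coefficient = 1

I ≈ (1.250000/3) × 89.437500 = 37.265625
Exact value: 37.265625
Error: 0.000000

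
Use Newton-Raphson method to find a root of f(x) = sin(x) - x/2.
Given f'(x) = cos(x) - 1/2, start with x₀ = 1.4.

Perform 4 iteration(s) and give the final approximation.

f(x) = sin(x) - x/2
f'(x) = cos(x) - 1/2
x₀ = 1.4

Newton-Raphson formula: x_{n+1} = x_n - f(x_n)/f'(x_n)

Iteration 1:
  f(1.400000) = 0.285450
  f'(1.400000) = -0.330033
  x_1 = 1.400000 - 0.285450/(-0.330033) = 2.264913
Iteration 2:
  f(2.264913) = -0.363838
  f'(2.264913) = -1.139707
  x_2 = 2.264913 - (-0.363838)/(-1.139707) = 1.945675
Iteration 3:
  f(1.945675) = -0.042286
  f'(1.945675) = -0.866160
  x_3 = 1.945675 - (-0.042286)/(-0.866160) = 1.896856
Iteration 4:
  f(1.896856) = -0.001116
  f'(1.896856) = -0.820312
  x_4 = 1.896856 - (-0.001116)/(-0.820312) = 1.895495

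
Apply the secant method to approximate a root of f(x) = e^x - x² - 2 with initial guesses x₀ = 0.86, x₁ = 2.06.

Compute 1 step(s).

f(x) = e^x - x² - 2
x₀ = 0.86, x₁ = 2.06

Secant formula: x_{n+1} = x_n - f(x_n)(x_n - x_{n-1})/(f(x_n) - f(x_{n-1}))

Iteration 1:
  f(0.860000) = -0.376439
  f(2.060000) = 1.602370
  x_2 = 2.060000 - 1.602370×(2.060000 - 0.860000)/(1.602370 - (-0.376439))
       = 1.088282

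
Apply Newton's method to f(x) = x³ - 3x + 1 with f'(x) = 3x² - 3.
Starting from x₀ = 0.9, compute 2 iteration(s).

f(x) = x³ - 3x + 1
f'(x) = 3x² - 3
x₀ = 0.9

Newton-Raphson formula: x_{n+1} = x_n - f(x_n)/f'(x_n)

Iteration 1:
  f(0.900000) = -0.971000
  f'(0.900000) = -0.570000
  x_1 = 0.900000 - (-0.971000)/(-0.570000) = -0.803509
Iteration 2:
  f(-0.803509) = 2.891760
  f'(-0.803509) = -1.063121
  x_2 = -0.803509 - 2.891760/(-1.063121) = 1.916558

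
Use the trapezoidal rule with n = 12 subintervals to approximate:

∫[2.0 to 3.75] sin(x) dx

f(x) = sin(x)
a = 2.0, b = 3.75, n = 12
h = (b - a)/n = 0.145833

Trapezoidal rule: (h/2)[f(x₀) + 2f(x₁) + 2f(x₂) + ... + f(xₙ)]

x_0 = 2.0000, f(x_0) = 0.909297, coefficient = 1
x_1 = 2.1458, f(x_1) = 0.839172, coefficient = 2
x_2 = 2.2917, f(x_2) = 0.751232, coefficient = 2
x_3 = 2.4375, f(x_3) = 0.647343, coefficient = 2
x_4 = 2.5833, f(x_4) = 0.529711, coefficient = 2
x_5 = 2.7292, f(x_5) = 0.400833, coefficient = 2
x_6 = 2.8750, f(x_6) = 0.263446, coefficient = 2
x_7 = 3.0208, f(x_7) = 0.120466, coefficient = 2
x_8 = 3.1667, f(x_8) = -0.025071, coefficient = 2
x_9 = 3.3125, f(x_9) = -0.170077, coefficient = 2
x_10 = 3.4583, f(x_10) = -0.311471, coefficient = 2
x_11 = 3.6042, f(x_11) = -0.446253, coefficient = 2
x_12 = 3.7500, f(x_12) = -0.571561, coefficient = 1

I ≈ (0.145833/2) × 5.536396 = 0.403696
Exact value: 0.404413
Error: 0.000717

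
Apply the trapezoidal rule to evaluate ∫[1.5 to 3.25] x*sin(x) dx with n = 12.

f(x) = x*sin(x)
a = 1.5, b = 3.25, n = 12
h = (b - a)/n = 0.145833

Trapezoidal rule: (h/2)[f(x₀) + 2f(x₁) + 2f(x₂) + ... + f(xₙ)]

x_0 = 1.5000, f(x_0) = 1.496242, coefficient = 1
x_1 = 1.6458, f(x_1) = 1.641202, coefficient = 2
x_2 = 1.7917, f(x_2) = 1.748142, coefficient = 2
x_3 = 1.9375, f(x_3) = 1.808684, coefficient = 2
x_4 = 2.0833, f(x_4) = 1.815632, coefficient = 2
x_5 = 2.2292, f(x_5) = 1.763249, coefficient = 2
x_6 = 2.3750, f(x_6) = 1.647502, coefficient = 2
x_7 = 2.5208, f(x_7) = 1.466250, coefficient = 2
x_8 = 2.6667, f(x_8) = 1.219394, coefficient = 2
x_9 = 2.8125, f(x_9) = 0.908956, coefficient = 2
x_10 = 2.9583, f(x_10) = 0.539113, coefficient = 2
x_11 = 3.1042, f(x_11) = 0.116149, coefficient = 2
x_12 = 3.2500, f(x_12) = -0.351634, coefficient = 1

I ≈ (0.145833/2) × 30.493155 = 2.223459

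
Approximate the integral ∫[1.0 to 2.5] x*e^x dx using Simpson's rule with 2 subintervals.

f(x) = x*e^x
a = 1.0, b = 2.5, n = 2
h = (b - a)/n = 0.750000

Simpson's rule: (h/3)[f(x₀) + 4f(x₁) + 2f(x₂) + ... + f(xₙ)]

x_0 = 1.0000, f(x_0) = 2.718282, coefficient = 1
x_1 = 1.7500, f(x_1) = 10.070555, coefficient = 4
x_2 = 2.5000, f(x_2) = 30.456235, coefficient = 1

I ≈ (0.750000/3) × 73.456735 = 18.364184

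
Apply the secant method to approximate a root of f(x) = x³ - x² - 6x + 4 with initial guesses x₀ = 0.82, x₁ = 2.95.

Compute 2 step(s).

f(x) = x³ - x² - 6x + 4
x₀ = 0.82, x₁ = 2.95

Secant formula: x_{n+1} = x_n - f(x_n)(x_n - x_{n-1})/(f(x_n) - f(x_{n-1}))

Iteration 1:
  f(0.820000) = -1.041032
  f(2.950000) = 3.269875
  x_2 = 2.950000 - 3.269875×(2.950000 - 0.820000)/(3.269875 - (-1.041032))
       = 1.334369
Iteration 2:
  f(2.950000) = 3.269875
  f(1.334369) = -3.410857
  x_3 = 1.334369 - (-3.410857)×(1.334369 - 2.950000)/(-3.410857 - 3.269875)
       = 2.159232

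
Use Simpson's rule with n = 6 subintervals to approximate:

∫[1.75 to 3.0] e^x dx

f(x) = e^x
a = 1.75, b = 3.0, n = 6
h = (b - a)/n = 0.208333

Simpson's rule: (h/3)[f(x₀) + 4f(x₁) + 2f(x₂) + ... + f(xₙ)]

x_0 = 1.7500, f(x_0) = 5.754603, coefficient = 1
x_1 = 1.9583, f(x_1) = 7.087505, coefficient = 4
x_2 = 2.1667, f(x_2) = 8.729138, coefficient = 2
x_3 = 2.3750, f(x_3) = 10.751013, coefficient = 4
x_4 = 2.5833, f(x_4) = 13.241202, coefficient = 2
x_5 = 2.7917, f(x_5) = 16.308177, coefficient = 4
x_6 = 3.0000, f(x_6) = 20.085537, coefficient = 1

I ≈ (0.208333/3) × 206.367602 = 14.331083
Exact value: 14.330934
Error: 0.000149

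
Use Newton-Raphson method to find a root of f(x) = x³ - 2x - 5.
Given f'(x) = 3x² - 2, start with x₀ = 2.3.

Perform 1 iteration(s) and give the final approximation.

f(x) = x³ - 2x - 5
f'(x) = 3x² - 2
x₀ = 2.3

Newton-Raphson formula: x_{n+1} = x_n - f(x_n)/f'(x_n)

Iteration 1:
  f(2.300000) = 2.567000
  f'(2.300000) = 13.870000
  x_1 = 2.300000 - 2.567000/13.870000 = 2.114924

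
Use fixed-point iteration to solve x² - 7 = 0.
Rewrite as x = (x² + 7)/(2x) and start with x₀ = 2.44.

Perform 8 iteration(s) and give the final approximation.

Equation: x² - 7 = 0
Fixed-point form: x = (x² + 7)/(2x)
x₀ = 2.44

x_1 = g(2.440000) = 2.654426
x_2 = g(2.654426) = 2.645765
x_3 = g(2.645765) = 2.645751
x_4 = g(2.645751) = 2.645751
x_5 = g(2.645751) = 2.645751
x_6 = g(2.645751) = 2.645751
x_7 = g(2.645751) = 2.645751
x_8 = g(2.645751) = 2.645751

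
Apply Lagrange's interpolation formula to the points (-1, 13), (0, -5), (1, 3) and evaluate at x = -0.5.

Lagrange interpolation formula:
P(x) = Σ yᵢ × Lᵢ(x)
where Lᵢ(x) = Π_{j≠i} (x - xⱼ)/(xᵢ - xⱼ)

L_0(-0.5) = (-0.5 - 0)/(-1 - 0) × (-0.5 - 1)/(-1 - 1) = 0.375000
L_1(-0.5) = (-0.5 - (-1))/(0 - (-1)) × (-0.5 - 1)/(0 - 1) = 0.750000
L_2(-0.5) = (-0.5 - (-1))/(1 - (-1)) × (-0.5 - 0)/(1 - 0) = -0.125000

P(-0.5) = 13×L_0(-0.5) + (-5)×L_1(-0.5) + 3×L_2(-0.5)
P(-0.5) = 0.750000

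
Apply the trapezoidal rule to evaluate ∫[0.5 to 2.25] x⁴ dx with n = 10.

f(x) = x⁴
a = 0.5, b = 2.25, n = 10
h = (b - a)/n = 0.175000

Trapezoidal rule: (h/2)[f(x₀) + 2f(x₁) + 2f(x₂) + ... + f(xₙ)]

x_0 = 0.5000, f(x_0) = 0.062500, coefficient = 1
x_1 = 0.6750, f(x_1) = 0.207594, coefficient = 2
x_2 = 0.8500, f(x_2) = 0.522006, coefficient = 2
x_3 = 1.0250, f(x_3) = 1.103813, coefficient = 2
x_4 = 1.2000, f(x_4) = 2.073600, coefficient = 2
x_5 = 1.3750, f(x_5) = 3.574463, coefficient = 2
x_6 = 1.5500, f(x_6) = 5.772006, coefficient = 2
x_7 = 1.7250, f(x_7) = 8.854344, coefficient = 2
x_8 = 1.9000, f(x_8) = 13.032100, coefficient = 2
x_9 = 2.0750, f(x_9) = 18.538407, coefficient = 2
x_10 = 2.2500, f(x_10) = 25.628906, coefficient = 1

I ≈ (0.175000/2) × 133.048073 = 11.641706
Exact value: 11.526758
Error: 0.114949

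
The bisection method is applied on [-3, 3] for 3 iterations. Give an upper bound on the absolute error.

Bisection error bound: |error| ≤ (b-a)/2^n
|error| ≤ (3 - (-3))/2^3 = 6/2^3
|error| ≤ 0.7500000000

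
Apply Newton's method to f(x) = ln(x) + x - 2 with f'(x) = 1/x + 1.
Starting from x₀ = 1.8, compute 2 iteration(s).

f(x) = ln(x) + x - 2
f'(x) = 1/x + 1
x₀ = 1.8

Newton-Raphson formula: x_{n+1} = x_n - f(x_n)/f'(x_n)

Iteration 1:
  f(1.800000) = 0.387787
  f'(1.800000) = 1.555556
  x_1 = 1.800000 - 0.387787/1.555556 = 1.550709
Iteration 2:
  f(1.550709) = -0.010579
  f'(1.550709) = 1.644866
  x_2 = 1.550709 - (-0.010579)/1.644866 = 1.557140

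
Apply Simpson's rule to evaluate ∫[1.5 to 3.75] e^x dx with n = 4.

f(x) = e^x
a = 1.5, b = 3.75, n = 4
h = (b - a)/n = 0.562500

Simpson's rule: (h/3)[f(x₀) + 4f(x₁) + 2f(x₂) + ... + f(xₙ)]

x_0 = 1.5000, f(x_0) = 4.481689, coefficient = 1
x_1 = 2.0625, f(x_1) = 7.865609, coefficient = 4
x_2 = 2.6250, f(x_2) = 13.804574, coefficient = 2
x_3 = 3.1875, f(x_3) = 24.227782, coefficient = 4
x_4 = 3.7500, f(x_4) = 42.521082, coefficient = 1

I ≈ (0.562500/3) × 202.985485 = 38.059779
Exact value: 38.039393
Error: 0.020386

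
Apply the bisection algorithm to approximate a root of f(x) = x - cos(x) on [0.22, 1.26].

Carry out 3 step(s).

f(x) = x - cos(x)
Initial interval: [0.22, 1.26]

Iteration 1:
  c_1 = (0.220000 + 1.260000)/2 = 0.740000
  f(c_1) = f(0.740000) = 0.001531
  f(a) × f(c) < 0, new interval: [0.220000, 0.740000]
Iteration 2:
  c_2 = (0.220000 + 0.740000)/2 = 0.480000
  f(c_2) = f(0.480000) = -0.406995
  f(a) × f(c) ≥ 0, new interval: [0.480000, 0.740000]
Iteration 3:
  c_3 = (0.480000 + 0.740000)/2 = 0.610000
  f(c_3) = f(0.610000) = -0.209648
  f(a) × f(c) ≥ 0, new interval: [0.610000, 0.740000]

After 3 iteration(s), the approximation is c_3 = 0.610000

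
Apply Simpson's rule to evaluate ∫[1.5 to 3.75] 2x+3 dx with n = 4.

f(x) = 2x+3
a = 1.5, b = 3.75, n = 4
h = (b - a)/n = 0.562500

Simpson's rule: (h/3)[f(x₀) + 4f(x₁) + 2f(x₂) + ... + f(xₙ)]

x_0 = 1.5000, f(x_0) = 6.000000, coefficient = 1
x_1 = 2.0625, f(x_1) = 7.125000, coefficient = 4
x_2 = 2.6250, f(x_2) = 8.250000, coefficient = 2
x_3 = 3.1875, f(x_3) = 9.375000, coefficient = 4
x_4 = 3.7500, f(x_4) = 10.500000, coefficient = 1

I ≈ (0.562500/3) × 99.000000 = 18.562500
Exact value: 18.562500
Error: 0.000000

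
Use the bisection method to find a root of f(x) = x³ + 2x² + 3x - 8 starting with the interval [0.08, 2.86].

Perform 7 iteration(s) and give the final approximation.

f(x) = x³ + 2x² + 3x - 8
Initial interval: [0.08, 2.86]

Iteration 1:
  c_1 = (0.080000 + 2.860000)/2 = 1.470000
  f(c_1) = f(1.470000) = 3.908323
  f(a) × f(c) < 0, new interval: [0.080000, 1.470000]
Iteration 2:
  c_2 = (0.080000 + 1.470000)/2 = 0.775000
  f(c_2) = f(0.775000) = -4.008266
  f(a) × f(c) ≥ 0, new interval: [0.775000, 1.470000]
Iteration 3:
  c_3 = (0.775000 + 1.470000)/2 = 1.122500
  f(c_3) = f(1.122500) = -0.698130
  f(a) × f(c) ≥ 0, new interval: [1.122500, 1.470000]
Iteration 4:
  c_4 = (1.122500 + 1.470000)/2 = 1.296250
  f(c_4) = f(1.296250) = 1.427320
  f(a) × f(c) < 0, new interval: [1.122500, 1.296250]
Iteration 5:
  c_5 = (1.122500 + 1.296250)/2 = 1.209375
  f(c_5) = f(1.209375) = 0.322118
  f(a) × f(c) < 0, new interval: [1.122500, 1.209375]
Iteration 6:
  c_6 = (1.122500 + 1.209375)/2 = 1.165938
  f(c_6) = f(1.165938) = -0.198380
  f(a) × f(c) ≥ 0, new interval: [1.165938, 1.209375]
Iteration 7:
  c_7 = (1.165938 + 1.209375)/2 = 1.187656
  f(c_7) = f(1.187656) = 0.059245
  f(a) × f(c) < 0, new interval: [1.165938, 1.187656]

After 7 iteration(s), the approximation is c_7 = 1.187656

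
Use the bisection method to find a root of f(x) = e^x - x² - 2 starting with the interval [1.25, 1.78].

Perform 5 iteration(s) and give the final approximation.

f(x) = e^x - x² - 2
Initial interval: [1.25, 1.78]

Iteration 1:
  c_1 = (1.250000 + 1.780000)/2 = 1.515000
  f(c_1) = f(1.515000) = 0.254196
  f(a) × f(c) < 0, new interval: [1.250000, 1.515000]
Iteration 2:
  c_2 = (1.250000 + 1.515000)/2 = 1.382500
  f(c_2) = f(1.382500) = 0.073545
  f(a) × f(c) < 0, new interval: [1.250000, 1.382500]
Iteration 3:
  c_3 = (1.250000 + 1.382500)/2 = 1.316250
  f(c_3) = f(1.316250) = -0.003104
  f(a) × f(c) ≥ 0, new interval: [1.316250, 1.382500]
Iteration 4:
  c_4 = (1.316250 + 1.382500)/2 = 1.349375
  f(c_4) = f(1.349375) = 0.034203
  f(a) × f(c) < 0, new interval: [1.316250, 1.349375]
Iteration 5:
  c_5 = (1.316250 + 1.349375)/2 = 1.332813
  f(c_5) = f(1.332813) = 0.015303
  f(a) × f(c) < 0, new interval: [1.316250, 1.332813]

After 5 iteration(s), the approximation is c_5 = 1.332813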